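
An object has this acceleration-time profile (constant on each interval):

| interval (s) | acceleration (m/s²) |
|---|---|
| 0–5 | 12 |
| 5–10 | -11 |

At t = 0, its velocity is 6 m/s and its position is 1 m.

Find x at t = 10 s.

373.5 m

On each constant-a segment, Δv = aΔt and Δx = v₀Δt + ½aΔt²; chain segment to segment.
0–5 s: v starts 6 m/s; Δx = 6·5 + ½·12·5² = 180 m; v ends 66 m/s.
5–10 s: v starts 66 m/s; Δx = 66·5 + ½·-11·5² = 192.5 m; v ends 11 m/s.
x(10) = 1 + Σ Δx = 373.5 m.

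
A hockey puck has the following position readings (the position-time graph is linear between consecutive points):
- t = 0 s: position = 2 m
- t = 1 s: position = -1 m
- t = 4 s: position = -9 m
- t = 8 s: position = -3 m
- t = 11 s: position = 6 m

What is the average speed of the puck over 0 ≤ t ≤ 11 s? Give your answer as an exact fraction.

26/11 m/s

Average speed = (total path length)/(elapsed time); on a piecewise-linear x-t graph the path length is Σ|Δx|.
0–1 s: |Δx| = |-1 − 2| = 3 m
1–4 s: |Δx| = |-9 − -1| = 8 m
4–8 s: |Δx| = |-3 − -9| = 6 m
8–11 s: |Δx| = |6 − -3| = 9 m
Total path = 26 m; average speed = 26/11 = 26/11 m/s.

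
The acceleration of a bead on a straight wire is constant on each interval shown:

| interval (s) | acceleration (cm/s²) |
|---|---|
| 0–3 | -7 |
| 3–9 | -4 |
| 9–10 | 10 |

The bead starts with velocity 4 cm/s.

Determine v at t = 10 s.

Δv equals the area under the a-t graph; then v = v₀ + Δv.
0–3 s: -7 × 3 = -21 cm/s
3–9 s: -4 × 6 = -24 cm/s
9–10 s: 10 × 1 = 10 cm/s
Δv = -35 cm/s, so v(10) = 4 + (-35) = -31 cm/s.

-31 cm/s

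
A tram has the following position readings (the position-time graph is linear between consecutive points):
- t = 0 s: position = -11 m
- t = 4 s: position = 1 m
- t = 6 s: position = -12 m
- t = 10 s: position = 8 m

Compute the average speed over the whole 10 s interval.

Average speed = (total path length)/(elapsed time); on a piecewise-linear x-t graph the path length is Σ|Δx|.
0–4 s: |Δx| = |1 − -11| = 12 m
4–6 s: |Δx| = |-12 − 1| = 13 m
6–10 s: |Δx| = |8 − -12| = 20 m
Total path = 45 m; average speed = 45/10 = 4.5 m/s.

4.5 m/s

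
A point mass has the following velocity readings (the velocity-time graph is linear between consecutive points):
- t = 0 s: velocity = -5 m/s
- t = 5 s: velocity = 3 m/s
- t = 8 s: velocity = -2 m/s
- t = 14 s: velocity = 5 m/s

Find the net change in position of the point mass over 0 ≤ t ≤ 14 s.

5.5 m

Displacement is the signed area under the v-t curve.
0–5 s: ½(-5 + 3)(5) = -5 m
5–8 s: ½(3 + -2)(3) = 1.5 m
8–14 s: ½(-2 + 5)(6) = 9 m
Net displacement = 5.5 m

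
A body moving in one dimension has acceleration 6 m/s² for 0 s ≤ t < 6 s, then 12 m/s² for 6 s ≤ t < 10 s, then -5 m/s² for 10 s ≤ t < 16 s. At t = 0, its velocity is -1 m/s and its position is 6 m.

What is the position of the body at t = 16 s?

752 m

On each constant-a segment, Δv = aΔt and Δx = v₀Δt + ½aΔt²; chain segment to segment.
0–6 s: v starts -1 m/s; Δx = -1·6 + ½·6·6² = 102 m; v ends 35 m/s.
6–10 s: v starts 35 m/s; Δx = 35·4 + ½·12·4² = 236 m; v ends 83 m/s.
10–16 s: v starts 83 m/s; Δx = 83·6 + ½·-5·6² = 408 m; v ends 53 m/s.
x(16) = 6 + Σ Δx = 752 m.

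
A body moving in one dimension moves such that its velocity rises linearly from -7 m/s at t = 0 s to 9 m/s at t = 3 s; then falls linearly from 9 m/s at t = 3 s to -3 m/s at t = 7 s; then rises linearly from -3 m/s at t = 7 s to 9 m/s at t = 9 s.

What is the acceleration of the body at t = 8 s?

Acceleration is the slope of the v-t graph on 7–9 s: (9 − -3)/(9 − 7) = 6 m/s².

6 m/s²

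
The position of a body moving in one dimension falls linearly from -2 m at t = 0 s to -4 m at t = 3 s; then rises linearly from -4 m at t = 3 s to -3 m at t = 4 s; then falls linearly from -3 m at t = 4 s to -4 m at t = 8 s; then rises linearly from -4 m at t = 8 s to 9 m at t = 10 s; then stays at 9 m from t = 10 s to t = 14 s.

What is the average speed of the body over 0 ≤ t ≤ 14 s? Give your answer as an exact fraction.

Average speed = (total path length)/(elapsed time); on a piecewise-linear x-t graph the path length is Σ|Δx|.
0–3 s: |Δx| = |-4 − -2| = 2 m
3–4 s: |Δx| = |-3 − -4| = 1 m
4–8 s: |Δx| = |-4 − -3| = 1 m
8–10 s: |Δx| = |9 − -4| = 13 m
10–14 s: |Δx| = |9 − 9| = 0 m
Total path = 17 m; average speed = 17/14 = 17/14 m/s.

17/14 m/s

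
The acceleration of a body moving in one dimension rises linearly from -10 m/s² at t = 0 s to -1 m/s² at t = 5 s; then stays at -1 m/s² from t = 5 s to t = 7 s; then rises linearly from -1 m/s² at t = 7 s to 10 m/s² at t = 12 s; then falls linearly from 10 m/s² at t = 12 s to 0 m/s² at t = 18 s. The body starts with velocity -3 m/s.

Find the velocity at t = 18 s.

Δv equals the area under the a-t graph; then v = v₀ + Δv.
0–5 s: ½(-10 + -1)(5) = -27.5 m/s
5–7 s: -1 × 2 = -2 m/s
7–12 s: ½(-1 + 10)(5) = 22.5 m/s
12–18 s: ½(10 + 0)(6) = 30 m/s
Δv = 23 m/s, so v(18) = -3 + (23) = 20 m/s.

20 m/s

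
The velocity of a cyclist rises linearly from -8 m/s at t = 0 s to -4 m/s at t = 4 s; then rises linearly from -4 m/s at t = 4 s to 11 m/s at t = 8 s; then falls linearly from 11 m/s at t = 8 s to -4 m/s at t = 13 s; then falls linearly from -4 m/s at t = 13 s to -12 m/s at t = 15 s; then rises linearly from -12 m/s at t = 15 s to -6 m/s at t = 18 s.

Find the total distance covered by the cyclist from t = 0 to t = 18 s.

Distance (not displacement) is the total path length: add the absolute areas under v-t.
0–4 s: |½(-8 + -4)(4)| = 24 m
4–8 s: v = 0 at t = 76/15 s; triangle areas 32/15 + 242/15 = 274/15 m
8–13 s: v = 0 at t = 35/3 s; triangle areas 121/6 + 8/3 = 137/6 m
13–15 s: |½(-4 + -12)(2)| = 16 m
15–18 s: |½(-12 + -6)(3)| = 27 m
Total distance = 108.1 m

108.1 m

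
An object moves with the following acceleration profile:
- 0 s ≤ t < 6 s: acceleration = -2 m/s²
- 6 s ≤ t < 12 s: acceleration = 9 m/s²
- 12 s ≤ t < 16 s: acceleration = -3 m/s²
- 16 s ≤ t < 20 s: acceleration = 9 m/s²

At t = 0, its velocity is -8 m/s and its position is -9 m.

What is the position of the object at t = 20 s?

On each constant-a segment, Δv = aΔt and Δx = v₀Δt + ½aΔt²; chain segment to segment.
0–6 s: v starts -8 m/s; Δx = -8·6 + ½·-2·6² = -84 m; v ends -20 m/s.
6–12 s: v starts -20 m/s; Δx = -20·6 + ½·9·6² = 42 m; v ends 34 m/s.
12–16 s: v starts 34 m/s; Δx = 34·4 + ½·-3·4² = 112 m; v ends 22 m/s.
16–20 s: v starts 22 m/s; Δx = 22·4 + ½·9·4² = 160 m; v ends 58 m/s.
x(20) = -9 + Σ Δx = 221 m.

221 m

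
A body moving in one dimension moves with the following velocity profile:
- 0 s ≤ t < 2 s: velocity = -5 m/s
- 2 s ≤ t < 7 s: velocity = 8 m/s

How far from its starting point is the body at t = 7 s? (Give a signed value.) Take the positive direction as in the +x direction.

30 m

Displacement is the signed area under the v-t curve.
0–2 s: -5 × 2 = -10 m
2–7 s: 8 × 5 = 40 m
Net displacement = 30 m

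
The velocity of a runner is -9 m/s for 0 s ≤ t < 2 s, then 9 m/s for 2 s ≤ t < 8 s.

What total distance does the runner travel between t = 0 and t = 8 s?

72 m

Total distance travelled is ∫|v| dt — sum the magnitudes of each area piece.
0–2 s: |-9| × 2 = 18 m
2–8 s: |9| × 6 = 54 m
Total distance = 72 m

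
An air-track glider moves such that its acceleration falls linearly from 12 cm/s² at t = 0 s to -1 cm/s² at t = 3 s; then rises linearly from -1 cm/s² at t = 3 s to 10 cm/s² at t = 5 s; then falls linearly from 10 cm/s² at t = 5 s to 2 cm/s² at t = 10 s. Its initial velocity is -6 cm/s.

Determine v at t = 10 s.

49.5 cm/s

Δv equals the area under the a-t graph; then v = v₀ + Δv.
0–3 s: ½(12 + -1)(3) = 16.5 cm/s
3–5 s: ½(-1 + 10)(2) = 9 cm/s
5–10 s: ½(10 + 2)(5) = 30 cm/s
Δv = 55.5 cm/s, so v(10) = -6 + (55.5) = 49.5 cm/s.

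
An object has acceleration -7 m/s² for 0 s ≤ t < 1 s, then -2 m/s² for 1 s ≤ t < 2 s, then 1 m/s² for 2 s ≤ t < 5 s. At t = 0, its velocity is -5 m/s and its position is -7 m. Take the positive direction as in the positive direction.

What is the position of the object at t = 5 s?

On each constant-a segment, Δv = aΔt and Δx = v₀Δt + ½aΔt²; chain segment to segment.
0–1 s: v starts -5 m/s; Δx = -5·1 + ½·-7·1² = -8.5 m; v ends -12 m/s.
1–2 s: v starts -12 m/s; Δx = -12·1 + ½·-2·1² = -13 m; v ends -14 m/s.
2–5 s: v starts -14 m/s; Δx = -14·3 + ½·1·3² = -37.5 m; v ends -11 m/s.
x(5) = -7 + Σ Δx = -66 m.

-66 m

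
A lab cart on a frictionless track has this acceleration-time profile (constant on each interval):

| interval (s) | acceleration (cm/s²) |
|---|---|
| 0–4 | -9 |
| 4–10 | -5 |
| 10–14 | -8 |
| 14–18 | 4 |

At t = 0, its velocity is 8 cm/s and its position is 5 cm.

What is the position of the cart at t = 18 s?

On each constant-a segment, Δv = aΔt and Δx = v₀Δt + ½aΔt²; chain segment to segment.
0–4 s: v starts 8 cm/s; Δx = 8·4 + ½·-9·4² = -40 cm; v ends -28 cm/s.
4–10 s: v starts -28 cm/s; Δx = -28·6 + ½·-5·6² = -258 cm; v ends -58 cm/s.
10–14 s: v starts -58 cm/s; Δx = -58·4 + ½·-8·4² = -296 cm; v ends -90 cm/s.
14–18 s: v starts -90 cm/s; Δx = -90·4 + ½·4·4² = -328 cm; v ends -74 cm/s.
x(18) = 5 + Σ Δx = -917 cm.

-917 cm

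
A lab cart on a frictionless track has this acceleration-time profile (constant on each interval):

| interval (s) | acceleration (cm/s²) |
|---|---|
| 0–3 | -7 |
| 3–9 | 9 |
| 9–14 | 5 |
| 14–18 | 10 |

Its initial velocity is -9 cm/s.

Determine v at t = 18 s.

89 cm/s

Δv equals the area under the a-t graph; then v = v₀ + Δv.
0–3 s: -7 × 3 = -21 cm/s
3–9 s: 9 × 6 = 54 cm/s
9–14 s: 5 × 5 = 25 cm/s
14–18 s: 10 × 4 = 40 cm/s
Δv = 98 cm/s, so v(18) = -9 + (98) = 89 cm/s.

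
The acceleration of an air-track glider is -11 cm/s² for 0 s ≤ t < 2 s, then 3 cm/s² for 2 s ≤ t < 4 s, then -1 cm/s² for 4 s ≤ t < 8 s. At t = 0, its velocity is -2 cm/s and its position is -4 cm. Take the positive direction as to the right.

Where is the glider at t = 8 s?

-152 cm

On each constant-a segment, Δv = aΔt and Δx = v₀Δt + ½aΔt²; chain segment to segment.
0–2 s: v starts -2 cm/s; Δx = -2·2 + ½·-11·2² = -26 cm; v ends -24 cm/s.
2–4 s: v starts -24 cm/s; Δx = -24·2 + ½·3·2² = -42 cm; v ends -18 cm/s.
4–8 s: v starts -18 cm/s; Δx = -18·4 + ½·-1·4² = -80 cm; v ends -22 cm/s.
x(8) = -4 + Σ Δx = -152 cm.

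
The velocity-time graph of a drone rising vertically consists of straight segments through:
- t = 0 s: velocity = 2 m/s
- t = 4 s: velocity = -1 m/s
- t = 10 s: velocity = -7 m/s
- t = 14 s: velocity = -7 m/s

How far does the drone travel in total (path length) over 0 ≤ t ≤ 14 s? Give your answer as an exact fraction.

Total distance travelled is ∫|v| dt — sum the magnitudes of each area piece.
0–4 s: v = 0 at t = 8/3 s; triangle areas 8/3 + 2/3 = 10/3 m
4–10 s: |½(-1 + -7)(6)| = 24 m
10–14 s: |-7| × 4 = 28 m
Total distance = 166/3 m

166/3 m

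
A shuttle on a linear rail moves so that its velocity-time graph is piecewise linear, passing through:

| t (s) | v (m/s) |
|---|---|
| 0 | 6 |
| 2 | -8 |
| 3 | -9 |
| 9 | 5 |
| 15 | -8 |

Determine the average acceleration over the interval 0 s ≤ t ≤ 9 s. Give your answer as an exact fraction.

-1/9 m/s²

Average acceleration = Δv/Δt = (5 − 6)/(9 − 0) = -1/9 m/s².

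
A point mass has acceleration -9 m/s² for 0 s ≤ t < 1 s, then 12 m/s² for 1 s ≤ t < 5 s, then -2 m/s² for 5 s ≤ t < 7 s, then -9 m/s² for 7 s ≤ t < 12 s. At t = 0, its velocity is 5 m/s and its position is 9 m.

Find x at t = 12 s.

On each constant-a segment, Δv = aΔt and Δx = v₀Δt + ½aΔt²; chain segment to segment.
0–1 s: v starts 5 m/s; Δx = 5·1 + ½·-9·1² = 0.5 m; v ends -4 m/s.
1–5 s: v starts -4 m/s; Δx = -4·4 + ½·12·4² = 80 m; v ends 44 m/s.
5–7 s: v starts 44 m/s; Δx = 44·2 + ½·-2·2² = 84 m; v ends 40 m/s.
7–12 s: v starts 40 m/s; Δx = 40·5 + ½·-9·5² = 87.5 m; v ends -5 m/s.
x(12) = 9 + Σ Δx = 261 m.

261 m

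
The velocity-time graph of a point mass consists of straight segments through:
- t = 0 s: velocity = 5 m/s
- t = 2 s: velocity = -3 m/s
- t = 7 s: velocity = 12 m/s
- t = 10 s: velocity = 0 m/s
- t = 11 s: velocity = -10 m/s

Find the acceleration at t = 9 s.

Acceleration is the slope of the v-t graph on 7–10 s: (0 − 12)/(10 − 7) = -4 m/s².

-4 m/s²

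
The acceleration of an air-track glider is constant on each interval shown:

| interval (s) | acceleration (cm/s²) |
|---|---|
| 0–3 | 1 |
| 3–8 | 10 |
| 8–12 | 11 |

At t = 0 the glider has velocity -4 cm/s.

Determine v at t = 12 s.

93 cm/s

Δv equals the area under the a-t graph; then v = v₀ + Δv.
0–3 s: 1 × 3 = 3 cm/s
3–8 s: 10 × 5 = 50 cm/s
8–12 s: 11 × 4 = 44 cm/s
Δv = 97 cm/s, so v(12) = -4 + (97) = 93 cm/s.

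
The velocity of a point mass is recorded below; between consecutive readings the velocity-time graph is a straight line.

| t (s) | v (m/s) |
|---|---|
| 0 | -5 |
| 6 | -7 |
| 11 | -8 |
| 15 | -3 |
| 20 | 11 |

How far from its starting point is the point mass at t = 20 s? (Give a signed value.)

Displacement is the signed area under the v-t curve.
0–6 s: ½(-5 + -7)(6) = -36 m
6–11 s: ½(-7 + -8)(5) = -37.5 m
11–15 s: ½(-8 + -3)(4) = -22 m
15–20 s: ½(-3 + 11)(5) = 20 m
Net displacement = -75.5 m

-75.5 m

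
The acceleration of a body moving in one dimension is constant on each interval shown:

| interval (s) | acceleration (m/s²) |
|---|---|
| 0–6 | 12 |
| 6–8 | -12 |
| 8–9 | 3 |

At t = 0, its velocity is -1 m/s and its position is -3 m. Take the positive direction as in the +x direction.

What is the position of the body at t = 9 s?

On each constant-a segment, Δv = aΔt and Δx = v₀Δt + ½aΔt²; chain segment to segment.
0–6 s: v starts -1 m/s; Δx = -1·6 + ½·12·6² = 210 m; v ends 71 m/s.
6–8 s: v starts 71 m/s; Δx = 71·2 + ½·-12·2² = 118 m; v ends 47 m/s.
8–9 s: v starts 47 m/s; Δx = 47·1 + ½·3·1² = 48.5 m; v ends 50 m/s.
x(9) = -3 + Σ Δx = 373.5 m.

373.5 m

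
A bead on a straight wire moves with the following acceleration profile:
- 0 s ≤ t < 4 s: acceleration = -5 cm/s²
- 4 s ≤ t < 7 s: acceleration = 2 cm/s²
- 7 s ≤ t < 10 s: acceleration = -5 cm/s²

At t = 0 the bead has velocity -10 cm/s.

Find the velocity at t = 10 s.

-39 cm/s

Δv equals the area under the a-t graph; then v = v₀ + Δv.
0–4 s: -5 × 4 = -20 cm/s
4–7 s: 2 × 3 = 6 cm/s
7–10 s: -5 × 3 = -15 cm/s
Δv = -29 cm/s, so v(10) = -10 + (-29) = -39 cm/s.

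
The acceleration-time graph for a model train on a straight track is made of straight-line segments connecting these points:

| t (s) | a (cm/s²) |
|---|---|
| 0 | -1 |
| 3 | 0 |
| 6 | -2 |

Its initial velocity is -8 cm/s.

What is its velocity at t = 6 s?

-12.5 cm/s

Δv equals the area under the a-t graph; then v = v₀ + Δv.
0–3 s: ½(-1 + 0)(3) = -1.5 cm/s
3–6 s: ½(0 + -2)(3) = -3 cm/s
Δv = -4.5 cm/s, so v(6) = -8 + (-4.5) = -12.5 cm/s.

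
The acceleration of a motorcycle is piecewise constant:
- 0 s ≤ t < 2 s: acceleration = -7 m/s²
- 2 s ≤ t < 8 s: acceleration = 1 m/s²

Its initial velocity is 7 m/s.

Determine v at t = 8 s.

-1 m/s

Δv equals the area under the a-t graph; then v = v₀ + Δv.
0–2 s: -7 × 2 = -14 m/s
2–8 s: 1 × 6 = 6 m/s
Δv = -8 m/s, so v(8) = 7 + (-8) = -1 m/s.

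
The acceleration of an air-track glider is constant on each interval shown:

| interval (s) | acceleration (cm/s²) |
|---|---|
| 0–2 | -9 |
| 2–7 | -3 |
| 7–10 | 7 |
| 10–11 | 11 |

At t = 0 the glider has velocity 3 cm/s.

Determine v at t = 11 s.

Δv equals the area under the a-t graph; then v = v₀ + Δv.
0–2 s: -9 × 2 = -18 cm/s
2–7 s: -3 × 5 = -15 cm/s
7–10 s: 7 × 3 = 21 cm/s
10–11 s: 11 × 1 = 11 cm/s
Δv = -1 cm/s, so v(11) = 3 + (-1) = 2 cm/s.

2 cm/s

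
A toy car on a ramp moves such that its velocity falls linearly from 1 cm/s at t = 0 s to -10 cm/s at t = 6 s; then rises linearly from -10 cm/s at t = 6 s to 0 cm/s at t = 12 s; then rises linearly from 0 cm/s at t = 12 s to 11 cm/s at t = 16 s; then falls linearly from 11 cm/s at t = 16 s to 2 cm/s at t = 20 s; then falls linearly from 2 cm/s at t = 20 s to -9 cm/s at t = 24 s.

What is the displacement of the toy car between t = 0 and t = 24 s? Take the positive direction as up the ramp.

-23 cm

Displacement is the signed area under the v-t curve.
0–6 s: ½(1 + -10)(6) = -27 cm
6–12 s: ½(-10 + 0)(6) = -30 cm
12–16 s: ½(0 + 11)(4) = 22 cm
16–20 s: ½(11 + 2)(4) = 26 cm
20–24 s: ½(2 + -9)(4) = -14 cm
Net displacement = -23 cm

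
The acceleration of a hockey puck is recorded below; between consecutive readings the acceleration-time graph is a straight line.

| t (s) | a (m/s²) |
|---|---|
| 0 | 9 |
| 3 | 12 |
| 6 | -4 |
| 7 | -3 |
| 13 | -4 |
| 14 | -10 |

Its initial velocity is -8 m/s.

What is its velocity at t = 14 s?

Δv equals the area under the a-t graph; then v = v₀ + Δv.
0–3 s: ½(9 + 12)(3) = 31.5 m/s
3–6 s: ½(12 + -4)(3) = 12 m/s
6–7 s: ½(-4 + -3)(1) = -3.5 m/s
7–13 s: ½(-3 + -4)(6) = -21 m/s
13–14 s: ½(-4 + -10)(1) = -7 m/s
Δv = 12 m/s, so v(14) = -8 + (12) = 4 m/s.

4 m/s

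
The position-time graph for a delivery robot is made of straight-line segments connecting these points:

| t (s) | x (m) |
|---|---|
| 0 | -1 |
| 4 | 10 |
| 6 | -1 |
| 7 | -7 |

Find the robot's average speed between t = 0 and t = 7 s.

Average speed = (total path length)/(elapsed time); on a piecewise-linear x-t graph the path length is Σ|Δx|.
0–4 s: |Δx| = |10 − -1| = 11 m
4–6 s: |Δx| = |-1 − 10| = 11 m
6–7 s: |Δx| = |-7 − -1| = 6 m
Total path = 28 m; average speed = 28/7 = 4 m/s.

4 m/s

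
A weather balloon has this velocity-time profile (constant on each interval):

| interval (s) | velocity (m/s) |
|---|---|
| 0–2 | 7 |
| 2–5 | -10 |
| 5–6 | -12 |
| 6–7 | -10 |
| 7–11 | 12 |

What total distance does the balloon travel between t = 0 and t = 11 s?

114 m

Distance (not displacement) is the total path length: add the absolute areas under v-t.
0–2 s: |7| × 2 = 14 m
2–5 s: |-10| × 3 = 30 m
5–6 s: |-12| × 1 = 12 m
6–7 s: |-10| × 1 = 10 m
7–11 s: |12| × 4 = 48 m
Total distance = 114 m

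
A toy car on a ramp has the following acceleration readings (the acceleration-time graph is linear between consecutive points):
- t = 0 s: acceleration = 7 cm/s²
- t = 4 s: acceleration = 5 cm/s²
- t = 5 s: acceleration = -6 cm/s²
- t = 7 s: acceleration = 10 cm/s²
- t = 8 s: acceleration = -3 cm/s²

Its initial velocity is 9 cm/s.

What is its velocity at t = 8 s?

40 cm/s

Δv equals the area under the a-t graph; then v = v₀ + Δv.
0–4 s: ½(7 + 5)(4) = 24 cm/s
4–5 s: ½(5 + -6)(1) = -0.5 cm/s
5–7 s: ½(-6 + 10)(2) = 4 cm/s
7–8 s: ½(10 + -3)(1) = 3.5 cm/s
Δv = 31 cm/s, so v(8) = 9 + (31) = 40 cm/s.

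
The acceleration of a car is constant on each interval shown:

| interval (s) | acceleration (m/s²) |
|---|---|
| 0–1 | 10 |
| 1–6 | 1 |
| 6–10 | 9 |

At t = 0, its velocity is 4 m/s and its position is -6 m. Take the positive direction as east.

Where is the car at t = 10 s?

233.5 m

On each constant-a segment, Δv = aΔt and Δx = v₀Δt + ½aΔt²; chain segment to segment.
0–1 s: v starts 4 m/s; Δx = 4·1 + ½·10·1² = 9 m; v ends 14 m/s.
1–6 s: v starts 14 m/s; Δx = 14·5 + ½·1·5² = 82.5 m; v ends 19 m/s.
6–10 s: v starts 19 m/s; Δx = 19·4 + ½·9·4² = 148 m; v ends 55 m/s.
x(10) = -6 + Σ Δx = 233.5 m.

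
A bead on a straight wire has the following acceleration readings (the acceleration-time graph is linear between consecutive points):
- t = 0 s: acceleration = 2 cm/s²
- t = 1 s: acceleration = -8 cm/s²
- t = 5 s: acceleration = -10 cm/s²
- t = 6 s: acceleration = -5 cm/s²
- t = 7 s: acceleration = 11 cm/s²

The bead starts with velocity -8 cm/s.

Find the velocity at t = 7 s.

-51.5 cm/s

Δv equals the area under the a-t graph; then v = v₀ + Δv.
0–1 s: ½(2 + -8)(1) = -3 cm/s
1–5 s: ½(-8 + -10)(4) = -36 cm/s
5–6 s: ½(-10 + -5)(1) = -7.5 cm/s
6–7 s: ½(-5 + 11)(1) = 3 cm/s
Δv = -43.5 cm/s, so v(7) = -8 + (-43.5) = -51.5 cm/s.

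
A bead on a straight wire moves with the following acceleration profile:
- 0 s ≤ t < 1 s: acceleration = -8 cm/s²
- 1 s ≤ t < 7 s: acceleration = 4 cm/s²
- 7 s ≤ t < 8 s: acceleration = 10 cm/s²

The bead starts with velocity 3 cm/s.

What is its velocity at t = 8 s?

Δv equals the area under the a-t graph; then v = v₀ + Δv.
0–1 s: -8 × 1 = -8 cm/s
1–7 s: 4 × 6 = 24 cm/s
7–8 s: 10 × 1 = 10 cm/s
Δv = 26 cm/s, so v(8) = 3 + (26) = 29 cm/s.

29 cm/s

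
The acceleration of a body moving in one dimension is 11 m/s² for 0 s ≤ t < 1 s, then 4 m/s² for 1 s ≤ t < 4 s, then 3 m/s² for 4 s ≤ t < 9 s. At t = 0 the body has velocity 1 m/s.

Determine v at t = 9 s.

39 m/s

Δv equals the area under the a-t graph; then v = v₀ + Δv.
0–1 s: 11 × 1 = 11 m/s
1–4 s: 4 × 3 = 12 m/s
4–9 s: 3 × 5 = 15 m/s
Δv = 38 m/s, so v(9) = 1 + (38) = 39 m/s.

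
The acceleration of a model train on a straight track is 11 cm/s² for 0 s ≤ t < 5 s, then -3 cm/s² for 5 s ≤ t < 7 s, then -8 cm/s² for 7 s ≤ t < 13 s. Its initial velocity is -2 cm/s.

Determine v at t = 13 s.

Δv equals the area under the a-t graph; then v = v₀ + Δv.
0–5 s: 11 × 5 = 55 cm/s
5–7 s: -3 × 2 = -6 cm/s
7–13 s: -8 × 6 = -48 cm/s
Δv = 1 cm/s, so v(13) = -2 + (1) = -1 cm/s.

-1 cm/s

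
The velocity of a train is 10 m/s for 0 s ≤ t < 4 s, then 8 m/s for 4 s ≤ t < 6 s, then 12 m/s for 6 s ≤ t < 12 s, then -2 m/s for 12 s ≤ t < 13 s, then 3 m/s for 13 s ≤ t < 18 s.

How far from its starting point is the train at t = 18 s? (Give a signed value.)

Net displacement equals the area under the velocity-time graph (areas below the axis count negative).
0–4 s: 10 × 4 = 40 m
4–6 s: 8 × 2 = 16 m
6–12 s: 12 × 6 = 72 m
12–13 s: -2 × 1 = -2 m
13–18 s: 3 × 5 = 15 m
Net displacement = 141 m

141 m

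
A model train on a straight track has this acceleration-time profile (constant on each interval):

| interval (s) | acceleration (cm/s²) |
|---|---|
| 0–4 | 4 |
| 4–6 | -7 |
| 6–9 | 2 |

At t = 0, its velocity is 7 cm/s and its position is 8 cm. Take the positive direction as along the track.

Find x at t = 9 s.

On each constant-a segment, Δv = aΔt and Δx = v₀Δt + ½aΔt²; chain segment to segment.
0–4 s: v starts 7 cm/s; Δx = 7·4 + ½·4·4² = 60 cm; v ends 23 cm/s.
4–6 s: v starts 23 cm/s; Δx = 23·2 + ½·-7·2² = 32 cm; v ends 9 cm/s.
6–9 s: v starts 9 cm/s; Δx = 9·3 + ½·2·3² = 36 cm; v ends 15 cm/s.
x(9) = 8 + Σ Δx = 136 cm.

136 cm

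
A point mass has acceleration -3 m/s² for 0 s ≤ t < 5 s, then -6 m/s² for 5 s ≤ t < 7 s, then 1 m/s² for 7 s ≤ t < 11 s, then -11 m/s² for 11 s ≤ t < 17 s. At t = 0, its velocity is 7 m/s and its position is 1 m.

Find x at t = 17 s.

-395.5 m

On each constant-a segment, Δv = aΔt and Δx = v₀Δt + ½aΔt²; chain segment to segment.
0–5 s: v starts 7 m/s; Δx = 7·5 + ½·-3·5² = -2.5 m; v ends -8 m/s.
5–7 s: v starts -8 m/s; Δx = -8·2 + ½·-6·2² = -28 m; v ends -20 m/s.
7–11 s: v starts -20 m/s; Δx = -20·4 + ½·1·4² = -72 m; v ends -16 m/s.
11–17 s: v starts -16 m/s; Δx = -16·6 + ½·-11·6² = -294 m; v ends -82 m/s.
x(17) = 1 + Σ Δx = -395.5 m.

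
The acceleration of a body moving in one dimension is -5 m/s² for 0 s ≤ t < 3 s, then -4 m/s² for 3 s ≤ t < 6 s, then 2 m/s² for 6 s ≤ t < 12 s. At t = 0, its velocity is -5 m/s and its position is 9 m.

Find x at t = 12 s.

On each constant-a segment, Δv = aΔt and Δx = v₀Δt + ½aΔt²; chain segment to segment.
0–3 s: v starts -5 m/s; Δx = -5·3 + ½·-5·3² = -37.5 m; v ends -20 m/s.
3–6 s: v starts -20 m/s; Δx = -20·3 + ½·-4·3² = -78 m; v ends -32 m/s.
6–12 s: v starts -32 m/s; Δx = -32·6 + ½·2·6² = -156 m; v ends -20 m/s.
x(12) = 9 + Σ Δx = -262.5 m.

-262.5 m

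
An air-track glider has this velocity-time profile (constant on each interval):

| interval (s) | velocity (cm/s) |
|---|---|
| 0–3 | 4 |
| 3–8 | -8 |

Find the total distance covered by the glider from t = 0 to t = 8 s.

Total distance travelled is ∫|v| dt — sum the magnitudes of each area piece.
0–3 s: |4| × 3 = 12 cm
3–8 s: |-8| × 5 = 40 cm
Total distance = 52 cm

52 cm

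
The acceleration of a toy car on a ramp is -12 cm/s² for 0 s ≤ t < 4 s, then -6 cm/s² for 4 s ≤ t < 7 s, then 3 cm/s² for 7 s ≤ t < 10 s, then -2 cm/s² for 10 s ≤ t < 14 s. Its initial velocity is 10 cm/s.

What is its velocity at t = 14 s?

-55 cm/s

Δv equals the area under the a-t graph; then v = v₀ + Δv.
0–4 s: -12 × 4 = -48 cm/s
4–7 s: -6 × 3 = -18 cm/s
7–10 s: 3 × 3 = 9 cm/s
10–14 s: -2 × 4 = -8 cm/s
Δv = -65 cm/s, so v(14) = 10 + (-65) = -55 cm/s.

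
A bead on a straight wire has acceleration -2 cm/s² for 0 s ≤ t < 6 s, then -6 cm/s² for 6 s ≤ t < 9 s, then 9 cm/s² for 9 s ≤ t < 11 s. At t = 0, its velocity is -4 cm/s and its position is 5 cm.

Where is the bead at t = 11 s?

-180 cm

On each constant-a segment, Δv = aΔt and Δx = v₀Δt + ½aΔt²; chain segment to segment.
0–6 s: v starts -4 cm/s; Δx = -4·6 + ½·-2·6² = -60 cm; v ends -16 cm/s.
6–9 s: v starts -16 cm/s; Δx = -16·3 + ½·-6·3² = -75 cm; v ends -34 cm/s.
9–11 s: v starts -34 cm/s; Δx = -34·2 + ½·9·2² = -50 cm; v ends -16 cm/s.
x(11) = 5 + Σ Δx = -180 cm.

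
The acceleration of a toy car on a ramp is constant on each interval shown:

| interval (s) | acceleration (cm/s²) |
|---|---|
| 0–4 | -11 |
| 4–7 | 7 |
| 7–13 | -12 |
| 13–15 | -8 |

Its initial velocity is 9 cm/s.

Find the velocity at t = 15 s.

-102 cm/s

Δv equals the area under the a-t graph; then v = v₀ + Δv.
0–4 s: -11 × 4 = -44 cm/s
4–7 s: 7 × 3 = 21 cm/s
7–13 s: -12 × 6 = -72 cm/s
13–15 s: -8 × 2 = -16 cm/s
Δv = -111 cm/s, so v(15) = 9 + (-111) = -102 cm/s.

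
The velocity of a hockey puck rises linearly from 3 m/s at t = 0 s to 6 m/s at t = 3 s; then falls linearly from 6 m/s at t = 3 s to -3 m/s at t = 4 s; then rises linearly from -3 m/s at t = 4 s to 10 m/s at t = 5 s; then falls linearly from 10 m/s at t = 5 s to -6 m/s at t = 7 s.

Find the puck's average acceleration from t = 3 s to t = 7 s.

-3 m/s²

Average acceleration = Δv/Δt = (-6 − 6)/(7 − 3) = -3 m/s².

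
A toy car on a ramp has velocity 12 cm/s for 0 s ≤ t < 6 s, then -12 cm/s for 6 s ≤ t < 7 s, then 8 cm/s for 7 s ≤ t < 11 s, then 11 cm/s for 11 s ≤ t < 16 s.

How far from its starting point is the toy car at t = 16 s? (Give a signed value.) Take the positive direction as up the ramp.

147 cm

Net displacement equals the area under the velocity-time graph (areas below the axis count negative).
0–6 s: 12 × 6 = 72 cm
6–7 s: -12 × 1 = -12 cm
7–11 s: 8 × 4 = 32 cm
11–16 s: 11 × 5 = 55 cm
Net displacement = 147 cm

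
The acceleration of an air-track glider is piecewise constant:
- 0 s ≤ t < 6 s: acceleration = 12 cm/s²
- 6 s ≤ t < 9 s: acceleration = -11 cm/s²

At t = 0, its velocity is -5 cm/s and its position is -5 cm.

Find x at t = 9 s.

On each constant-a segment, Δv = aΔt and Δx = v₀Δt + ½aΔt²; chain segment to segment.
0–6 s: v starts -5 cm/s; Δx = -5·6 + ½·12·6² = 186 cm; v ends 67 cm/s.
6–9 s: v starts 67 cm/s; Δx = 67·3 + ½·-11·3² = 151.5 cm; v ends 34 cm/s.
x(9) = -5 + Σ Δx = 332.5 cm.

332.5 cm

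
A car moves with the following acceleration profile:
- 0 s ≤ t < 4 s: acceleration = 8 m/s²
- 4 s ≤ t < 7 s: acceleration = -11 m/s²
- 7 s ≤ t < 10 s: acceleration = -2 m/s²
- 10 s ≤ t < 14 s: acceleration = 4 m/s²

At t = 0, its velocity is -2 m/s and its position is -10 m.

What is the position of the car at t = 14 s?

On each constant-a segment, Δv = aΔt and Δx = v₀Δt + ½aΔt²; chain segment to segment.
0–4 s: v starts -2 m/s; Δx = -2·4 + ½·8·4² = 56 m; v ends 30 m/s.
4–7 s: v starts 30 m/s; Δx = 30·3 + ½·-11·3² = 40.5 m; v ends -3 m/s.
7–10 s: v starts -3 m/s; Δx = -3·3 + ½·-2·3² = -18 m; v ends -9 m/s.
10–14 s: v starts -9 m/s; Δx = -9·4 + ½·4·4² = -4 m; v ends 7 m/s.
x(14) = -10 + Σ Δx = 64.5 m.

64.5 m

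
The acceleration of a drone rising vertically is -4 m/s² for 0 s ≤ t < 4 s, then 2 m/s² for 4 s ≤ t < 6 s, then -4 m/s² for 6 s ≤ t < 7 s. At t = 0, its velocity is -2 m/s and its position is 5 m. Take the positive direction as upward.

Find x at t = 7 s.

On each constant-a segment, Δv = aΔt and Δx = v₀Δt + ½aΔt²; chain segment to segment.
0–4 s: v starts -2 m/s; Δx = -2·4 + ½·-4·4² = -40 m; v ends -18 m/s.
4–6 s: v starts -18 m/s; Δx = -18·2 + ½·2·2² = -32 m; v ends -14 m/s.
6–7 s: v starts -14 m/s; Δx = -14·1 + ½·-4·1² = -16 m; v ends -18 m/s.
x(7) = 5 + Σ Δx = -83 m.

-83 m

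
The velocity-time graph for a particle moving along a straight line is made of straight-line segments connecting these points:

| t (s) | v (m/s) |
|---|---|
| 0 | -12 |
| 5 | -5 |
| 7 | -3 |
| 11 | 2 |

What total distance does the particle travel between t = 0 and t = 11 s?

Distance (not displacement) is the total path length: add the absolute areas under v-t.
0–5 s: |½(-12 + -5)(5)| = 42.5 m
5–7 s: |½(-5 + -3)(2)| = 8 m
7–11 s: v = 0 at t = 9.4 s; triangle areas 3.6 + 1.6 = 5.2 m
Total distance = 55.7 m

55.7 m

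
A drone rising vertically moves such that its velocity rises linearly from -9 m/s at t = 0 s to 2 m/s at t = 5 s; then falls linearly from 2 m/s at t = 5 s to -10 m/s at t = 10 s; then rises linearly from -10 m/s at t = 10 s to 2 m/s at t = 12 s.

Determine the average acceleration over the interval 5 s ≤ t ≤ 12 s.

Average acceleration = Δv/Δt = (2 − 2)/(12 − 5) = 0 m/s².

0 m/s²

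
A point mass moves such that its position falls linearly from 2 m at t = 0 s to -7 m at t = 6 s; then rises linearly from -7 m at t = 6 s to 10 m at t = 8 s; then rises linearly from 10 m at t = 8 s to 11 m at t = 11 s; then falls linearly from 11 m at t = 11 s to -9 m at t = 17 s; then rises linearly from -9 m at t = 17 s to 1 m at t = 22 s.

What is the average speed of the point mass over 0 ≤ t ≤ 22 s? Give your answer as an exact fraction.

57/22 m/s

Average speed = (total path length)/(elapsed time); on a piecewise-linear x-t graph the path length is Σ|Δx|.
0–6 s: |Δx| = |-7 − 2| = 9 m
6–8 s: |Δx| = |10 − -7| = 17 m
8–11 s: |Δx| = |11 − 10| = 1 m
11–17 s: |Δx| = |-9 − 11| = 20 m
17–22 s: |Δx| = |1 − -9| = 10 m
Total path = 57 m; average speed = 57/22 = 57/22 m/s.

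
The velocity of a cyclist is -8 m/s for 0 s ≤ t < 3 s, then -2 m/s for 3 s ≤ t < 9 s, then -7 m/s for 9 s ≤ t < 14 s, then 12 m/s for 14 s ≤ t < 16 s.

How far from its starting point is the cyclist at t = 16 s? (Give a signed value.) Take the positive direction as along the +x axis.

Displacement is the signed area under the v-t curve.
0–3 s: -8 × 3 = -24 m
3–9 s: -2 × 6 = -12 m
9–14 s: -7 × 5 = -35 m
14–16 s: 12 × 2 = 24 m
Net displacement = -47 m

-47 m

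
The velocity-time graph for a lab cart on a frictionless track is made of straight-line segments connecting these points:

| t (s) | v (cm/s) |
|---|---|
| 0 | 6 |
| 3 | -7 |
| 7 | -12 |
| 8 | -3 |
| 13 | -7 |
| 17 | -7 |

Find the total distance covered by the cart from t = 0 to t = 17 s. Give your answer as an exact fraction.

Total distance travelled is ∫|v| dt — sum the magnitudes of each area piece.
0–3 s: v = 0 at t = 18/13 s; triangle areas 54/13 + 147/26 = 255/26 cm
3–7 s: |½(-7 + -12)(4)| = 38 cm
7–8 s: |½(-12 + -3)(1)| = 7.5 cm
8–13 s: |½(-3 + -7)(5)| = 25 cm
13–17 s: |-7| × 4 = 28 cm
Total distance = 1408/13 cm

1408/13 cm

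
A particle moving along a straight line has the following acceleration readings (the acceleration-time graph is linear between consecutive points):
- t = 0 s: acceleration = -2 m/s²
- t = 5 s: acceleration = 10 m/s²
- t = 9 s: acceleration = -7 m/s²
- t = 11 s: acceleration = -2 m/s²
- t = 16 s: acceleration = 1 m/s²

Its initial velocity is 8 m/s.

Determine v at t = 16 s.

Δv equals the area under the a-t graph; then v = v₀ + Δv.
0–5 s: ½(-2 + 10)(5) = 20 m/s
5–9 s: ½(10 + -7)(4) = 6 m/s
9–11 s: ½(-7 + -2)(2) = -9 m/s
11–16 s: ½(-2 + 1)(5) = -2.5 m/s
Δv = 14.5 m/s, so v(16) = 8 + (14.5) = 22.5 m/s.

22.5 m/s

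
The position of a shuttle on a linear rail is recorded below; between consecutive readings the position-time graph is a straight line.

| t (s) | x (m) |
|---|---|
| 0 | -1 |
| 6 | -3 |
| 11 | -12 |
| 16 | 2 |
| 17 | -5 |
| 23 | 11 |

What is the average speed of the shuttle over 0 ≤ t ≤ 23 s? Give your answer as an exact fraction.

48/23 m/s

Average speed = (total path length)/(elapsed time); on a piecewise-linear x-t graph the path length is Σ|Δx|.
0–6 s: |Δx| = |-3 − -1| = 2 m
6–11 s: |Δx| = |-12 − -3| = 9 m
11–16 s: |Δx| = |2 − -12| = 14 m
16–17 s: |Δx| = |-5 − 2| = 7 m
17–23 s: |Δx| = |11 − -5| = 16 m
Total path = 48 m; average speed = 48/23 = 48/23 m/s.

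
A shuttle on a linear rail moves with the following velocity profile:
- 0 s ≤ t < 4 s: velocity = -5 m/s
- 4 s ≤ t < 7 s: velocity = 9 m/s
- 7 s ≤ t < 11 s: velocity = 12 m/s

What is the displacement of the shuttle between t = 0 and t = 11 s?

Net displacement equals the area under the velocity-time graph (areas below the axis count negative).
0–4 s: -5 × 4 = -20 m
4–7 s: 9 × 3 = 27 m
7–11 s: 12 × 4 = 48 m
Net displacement = 55 m

55 m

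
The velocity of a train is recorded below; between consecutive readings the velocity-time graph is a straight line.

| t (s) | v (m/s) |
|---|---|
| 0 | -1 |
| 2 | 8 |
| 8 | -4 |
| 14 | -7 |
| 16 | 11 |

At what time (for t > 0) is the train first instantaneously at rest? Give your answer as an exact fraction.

v changes sign on 0–2 s (from -1 to 8); the graph is linear there, so v = 0 at t = 0 + (1)·(2 − 0)/(8 − -1) = 2/9 s.

t = 2/9 s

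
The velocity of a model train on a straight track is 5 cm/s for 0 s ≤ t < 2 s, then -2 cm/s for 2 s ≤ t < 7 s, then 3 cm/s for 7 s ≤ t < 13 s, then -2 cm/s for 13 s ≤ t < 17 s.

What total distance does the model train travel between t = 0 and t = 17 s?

46 cm

Total distance travelled is ∫|v| dt — sum the magnitudes of each area piece.
0–2 s: |5| × 2 = 10 cm
2–7 s: |-2| × 5 = 10 cm
7–13 s: |3| × 6 = 18 cm
13–17 s: |-2| × 4 = 8 cm
Total distance = 46 cm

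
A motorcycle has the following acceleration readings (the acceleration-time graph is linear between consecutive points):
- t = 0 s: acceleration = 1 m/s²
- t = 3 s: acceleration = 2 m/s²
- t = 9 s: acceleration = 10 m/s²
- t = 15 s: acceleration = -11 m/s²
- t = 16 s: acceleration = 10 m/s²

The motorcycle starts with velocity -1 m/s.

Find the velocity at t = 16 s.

36 m/s

Δv equals the area under the a-t graph; then v = v₀ + Δv.
0–3 s: ½(1 + 2)(3) = 4.5 m/s
3–9 s: ½(2 + 10)(6) = 36 m/s
9–15 s: ½(10 + -11)(6) = -3 m/s
15–16 s: ½(-11 + 10)(1) = -0.5 m/s
Δv = 37 m/s, so v(16) = -1 + (37) = 36 m/s.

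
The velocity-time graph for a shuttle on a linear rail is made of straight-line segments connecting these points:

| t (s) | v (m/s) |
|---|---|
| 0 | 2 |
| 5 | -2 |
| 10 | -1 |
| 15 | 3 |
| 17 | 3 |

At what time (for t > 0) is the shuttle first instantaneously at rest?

t = 2.5 s

v changes sign on 0–5 s (from 2 to -2); the graph is linear there, so v = 0 at t = 0 + (-2)·(5 − 0)/(-2 − 2) = 2.5 s.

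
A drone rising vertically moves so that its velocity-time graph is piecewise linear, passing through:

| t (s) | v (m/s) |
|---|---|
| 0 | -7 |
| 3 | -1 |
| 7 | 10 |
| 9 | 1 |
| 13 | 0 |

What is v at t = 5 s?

On 3–7 s the graph is linear from -1 to 10 m/s: v(5) = -1 + (10 − -1)·(5 − 3)/(7 − 3) = 4.5 m/s.

4.5 m/s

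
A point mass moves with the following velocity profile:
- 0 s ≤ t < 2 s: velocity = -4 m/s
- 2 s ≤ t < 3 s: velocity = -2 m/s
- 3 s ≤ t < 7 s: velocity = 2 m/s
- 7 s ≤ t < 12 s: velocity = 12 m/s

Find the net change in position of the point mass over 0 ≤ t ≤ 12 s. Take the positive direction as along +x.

Displacement is the signed area under the v-t curve.
0–2 s: -4 × 2 = -8 m
2–3 s: -2 × 1 = -2 m
3–7 s: 2 × 4 = 8 m
7–12 s: 12 × 5 = 60 m
Net displacement = 58 m

58 m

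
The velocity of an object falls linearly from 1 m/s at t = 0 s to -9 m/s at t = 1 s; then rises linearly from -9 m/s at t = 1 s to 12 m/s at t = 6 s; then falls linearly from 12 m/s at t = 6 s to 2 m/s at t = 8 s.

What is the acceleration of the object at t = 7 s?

-5 m/s²

Acceleration is the slope of the v-t graph on 6–8 s: (2 − 12)/(8 − 6) = -5 m/s².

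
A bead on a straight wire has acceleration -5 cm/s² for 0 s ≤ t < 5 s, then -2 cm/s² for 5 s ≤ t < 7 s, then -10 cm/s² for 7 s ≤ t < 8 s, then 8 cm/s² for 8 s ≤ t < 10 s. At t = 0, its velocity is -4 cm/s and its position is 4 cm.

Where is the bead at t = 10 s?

On each constant-a segment, Δv = aΔt and Δx = v₀Δt + ½aΔt²; chain segment to segment.
0–5 s: v starts -4 cm/s; Δx = -4·5 + ½·-5·5² = -82.5 cm; v ends -29 cm/s.
5–7 s: v starts -29 cm/s; Δx = -29·2 + ½·-2·2² = -62 cm; v ends -33 cm/s.
7–8 s: v starts -33 cm/s; Δx = -33·1 + ½·-10·1² = -38 cm; v ends -43 cm/s.
8–10 s: v starts -43 cm/s; Δx = -43·2 + ½·8·2² = -70 cm; v ends -27 cm/s.
x(10) = 4 + Σ Δx = -248.5 cm.

-248.5 cm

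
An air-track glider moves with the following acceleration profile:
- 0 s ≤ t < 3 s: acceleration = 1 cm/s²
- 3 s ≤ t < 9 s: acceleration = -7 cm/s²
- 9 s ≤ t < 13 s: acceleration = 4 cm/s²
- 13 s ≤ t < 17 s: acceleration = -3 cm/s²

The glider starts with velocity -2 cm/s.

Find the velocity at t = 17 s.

Δv equals the area under the a-t graph; then v = v₀ + Δv.
0–3 s: 1 × 3 = 3 cm/s
3–9 s: -7 × 6 = -42 cm/s
9–13 s: 4 × 4 = 16 cm/s
13–17 s: -3 × 4 = -12 cm/s
Δv = -35 cm/s, so v(17) = -2 + (-35) = -37 cm/s.

-37 cm/s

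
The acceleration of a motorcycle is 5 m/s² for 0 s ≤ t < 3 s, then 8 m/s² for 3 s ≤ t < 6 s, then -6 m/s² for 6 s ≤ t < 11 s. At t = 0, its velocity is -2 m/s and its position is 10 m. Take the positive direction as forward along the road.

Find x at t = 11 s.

On each constant-a segment, Δv = aΔt and Δx = v₀Δt + ½aΔt²; chain segment to segment.
0–3 s: v starts -2 m/s; Δx = -2·3 + ½·5·3² = 16.5 m; v ends 13 m/s.
3–6 s: v starts 13 m/s; Δx = 13·3 + ½·8·3² = 75 m; v ends 37 m/s.
6–11 s: v starts 37 m/s; Δx = 37·5 + ½·-6·5² = 110 m; v ends 7 m/s.
x(11) = 10 + Σ Δx = 211.5 m.

211.5 m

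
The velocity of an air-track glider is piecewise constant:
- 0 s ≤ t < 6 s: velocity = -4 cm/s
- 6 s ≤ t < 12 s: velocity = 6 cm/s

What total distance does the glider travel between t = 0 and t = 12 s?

60 cm

Total distance travelled is ∫|v| dt — sum the magnitudes of each area piece.
0–6 s: |-4| × 6 = 24 cm
6–12 s: |6| × 6 = 36 cm
Total distance = 60 cm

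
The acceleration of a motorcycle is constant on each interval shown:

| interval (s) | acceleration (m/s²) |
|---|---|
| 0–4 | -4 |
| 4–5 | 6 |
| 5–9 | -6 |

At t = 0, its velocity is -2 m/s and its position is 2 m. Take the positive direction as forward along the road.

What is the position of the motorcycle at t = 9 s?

On each constant-a segment, Δv = aΔt and Δx = v₀Δt + ½aΔt²; chain segment to segment.
0–4 s: v starts -2 m/s; Δx = -2·4 + ½·-4·4² = -40 m; v ends -18 m/s.
4–5 s: v starts -18 m/s; Δx = -18·1 + ½·6·1² = -15 m; v ends -12 m/s.
5–9 s: v starts -12 m/s; Δx = -12·4 + ½·-6·4² = -96 m; v ends -36 m/s.
x(9) = 2 + Σ Δx = -149 m.

-149 m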